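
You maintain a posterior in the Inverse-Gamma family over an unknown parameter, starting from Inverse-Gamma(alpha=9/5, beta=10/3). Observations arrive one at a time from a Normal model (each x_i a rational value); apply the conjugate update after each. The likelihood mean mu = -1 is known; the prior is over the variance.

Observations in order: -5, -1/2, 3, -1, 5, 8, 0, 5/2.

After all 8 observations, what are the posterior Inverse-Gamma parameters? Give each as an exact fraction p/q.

alpha=29/5, beta=1015/12

obs 1: x=-5 → posterior Inverse-Gamma(23/10, 34/3)
obs 2: x=-1/2 → posterior Inverse-Gamma(14/5, 275/24)
obs 3: x=3 → posterior Inverse-Gamma(33/10, 467/24)
obs 4: x=-1 → posterior Inverse-Gamma(19/5, 467/24)
obs 5: x=5 → posterior Inverse-Gamma(43/10, 899/24)
obs 6: x=8 → posterior Inverse-Gamma(24/5, 1871/24)
obs 7: x=0 → posterior Inverse-Gamma(53/10, 1883/24)
obs 8: x=5/2 → posterior Inverse-Gamma(29/5, 1015/12)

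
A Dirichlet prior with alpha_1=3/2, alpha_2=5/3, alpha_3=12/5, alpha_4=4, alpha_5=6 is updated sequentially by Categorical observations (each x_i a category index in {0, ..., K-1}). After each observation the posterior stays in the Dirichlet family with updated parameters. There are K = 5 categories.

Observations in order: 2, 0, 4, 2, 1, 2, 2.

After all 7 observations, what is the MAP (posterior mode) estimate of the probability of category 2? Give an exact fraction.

obs 1: x=2 → posterior Dirichlet(3/2, 5/3, 17/5, 4, 6)
obs 2: x=0 → posterior Dirichlet(5/2, 5/3, 17/5, 4, 6)
obs 3: x=4 → posterior Dirichlet(5/2, 5/3, 17/5, 4, 7)
obs 4: x=2 → posterior Dirichlet(5/2, 5/3, 22/5, 4, 7)
obs 5: x=1 → posterior Dirichlet(5/2, 8/3, 22/5, 4, 7)
obs 6: x=2 → posterior Dirichlet(5/2, 8/3, 27/5, 4, 7)
obs 7: x=2 → posterior Dirichlet(5/2, 8/3, 32/5, 4, 7)

162/527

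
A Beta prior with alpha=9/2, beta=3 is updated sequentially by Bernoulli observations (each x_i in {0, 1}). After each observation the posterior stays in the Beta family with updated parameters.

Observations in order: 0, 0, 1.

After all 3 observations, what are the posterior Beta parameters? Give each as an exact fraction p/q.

alpha=11/2, beta=5

obs 1: x=0 → posterior Beta(9/2, 4)
obs 2: x=0 → posterior Beta(9/2, 5)
obs 3: x=1 → posterior Beta(11/2, 5)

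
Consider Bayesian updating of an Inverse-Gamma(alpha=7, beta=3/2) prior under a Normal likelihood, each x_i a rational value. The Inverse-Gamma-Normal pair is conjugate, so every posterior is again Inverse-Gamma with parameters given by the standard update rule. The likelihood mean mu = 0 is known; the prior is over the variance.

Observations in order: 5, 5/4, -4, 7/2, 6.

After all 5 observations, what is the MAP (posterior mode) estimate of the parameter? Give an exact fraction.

1501/336

obs 1: x=5 → posterior Inverse-Gamma(15/2, 14)
obs 2: x=5/4 → posterior Inverse-Gamma(8, 473/32)
obs 3: x=-4 → posterior Inverse-Gamma(17/2, 729/32)
obs 4: x=7/2 → posterior Inverse-Gamma(9, 925/32)
obs 5: x=6 → posterior Inverse-Gamma(19/2, 1501/32)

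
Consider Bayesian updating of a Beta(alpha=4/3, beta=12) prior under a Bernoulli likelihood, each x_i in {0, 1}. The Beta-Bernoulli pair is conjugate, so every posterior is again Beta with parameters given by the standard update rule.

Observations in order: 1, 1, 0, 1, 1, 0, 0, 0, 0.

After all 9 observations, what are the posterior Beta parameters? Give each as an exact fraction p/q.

obs 1: x=1 → posterior Beta(7/3, 12)
obs 2: x=1 → posterior Beta(10/3, 12)
obs 3: x=0 → posterior Beta(10/3, 13)
obs 4: x=1 → posterior Beta(13/3, 13)
obs 5: x=1 → posterior Beta(16/3, 13)
obs 6: x=0 → posterior Beta(16/3, 14)
obs 7: x=0 → posterior Beta(16/3, 15)
obs 8: x=0 → posterior Beta(16/3, 16)
obs 9: x=0 → posterior Beta(16/3, 17)

alpha=16/3, beta=17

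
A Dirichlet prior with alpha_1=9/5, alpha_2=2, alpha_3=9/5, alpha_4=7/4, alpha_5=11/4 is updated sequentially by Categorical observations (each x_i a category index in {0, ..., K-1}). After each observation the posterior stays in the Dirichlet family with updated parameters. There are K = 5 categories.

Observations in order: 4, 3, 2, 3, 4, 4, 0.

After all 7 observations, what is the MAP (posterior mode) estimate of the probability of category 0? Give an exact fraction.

obs 1: x=4 → posterior Dirichlet(9/5, 2, 9/5, 7/4, 15/4)
obs 2: x=3 → posterior Dirichlet(9/5, 2, 9/5, 11/4, 15/4)
obs 3: x=2 → posterior Dirichlet(9/5, 2, 14/5, 11/4, 15/4)
obs 4: x=3 → posterior Dirichlet(9/5, 2, 14/5, 15/4, 15/4)
obs 5: x=4 → posterior Dirichlet(9/5, 2, 14/5, 15/4, 19/4)
obs 6: x=4 → posterior Dirichlet(9/5, 2, 14/5, 15/4, 23/4)
obs 7: x=0 → posterior Dirichlet(14/5, 2, 14/5, 15/4, 23/4)

18/121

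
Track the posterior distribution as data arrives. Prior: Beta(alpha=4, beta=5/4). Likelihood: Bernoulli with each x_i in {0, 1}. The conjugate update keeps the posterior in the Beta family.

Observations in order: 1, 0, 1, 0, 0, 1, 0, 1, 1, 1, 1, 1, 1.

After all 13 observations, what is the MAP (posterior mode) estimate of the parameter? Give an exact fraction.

obs 1: x=1 → posterior Beta(5, 5/4)
obs 2: x=0 → posterior Beta(5, 9/4)
obs 3: x=1 → posterior Beta(6, 9/4)
obs 4: x=0 → posterior Beta(6, 13/4)
obs 5: x=0 → posterior Beta(6, 17/4)
obs 6: x=1 → posterior Beta(7, 17/4)
obs 7: x=0 → posterior Beta(7, 21/4)
obs 8: x=1 → posterior Beta(8, 21/4)
obs 9: x=1 → posterior Beta(9, 21/4)
obs 10: x=1 → posterior Beta(10, 21/4)
obs 11: x=1 → posterior Beta(11, 21/4)
obs 12: x=1 → posterior Beta(12, 21/4)
obs 13: x=1 → posterior Beta(13, 21/4)

48/65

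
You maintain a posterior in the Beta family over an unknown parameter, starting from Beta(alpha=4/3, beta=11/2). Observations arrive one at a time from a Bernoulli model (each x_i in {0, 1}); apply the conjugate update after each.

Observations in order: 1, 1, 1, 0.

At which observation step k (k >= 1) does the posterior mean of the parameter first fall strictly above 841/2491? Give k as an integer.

obs 1: x=1 → posterior Beta(7/3, 11/2)
obs 2: x=1 → posterior Beta(10/3, 11/2)
obs 3: x=1 → posterior Beta(13/3, 11/2)
obs 4: x=0 → posterior Beta(13/3, 13/2)

k = 2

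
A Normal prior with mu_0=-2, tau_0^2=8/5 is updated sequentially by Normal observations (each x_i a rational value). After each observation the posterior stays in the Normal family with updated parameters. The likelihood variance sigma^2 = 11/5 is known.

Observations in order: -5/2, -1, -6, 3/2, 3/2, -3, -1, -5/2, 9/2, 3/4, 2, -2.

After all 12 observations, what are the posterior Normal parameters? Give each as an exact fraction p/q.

mu_0=-84/107, tau_0^2=88/535

obs 1: x=-5/2 → posterior Normal(-42/19, 88/95)
obs 2: x=-1 → posterior Normal(-50/27, 88/135)
obs 3: x=-6 → posterior Normal(-14/5, 88/175)
obs 4: x=3/2 → posterior Normal(-2, 88/215)
obs 5: x=3/2 → posterior Normal(-74/51, 88/255)
obs 6: x=-3 → posterior Normal(-98/59, 88/295)
obs 7: x=-1 → posterior Normal(-106/67, 88/335)
obs 8: x=-5/2 → posterior Normal(-42/25, 88/375)
obs 9: x=9/2 → posterior Normal(-90/83, 88/415)
obs 10: x=3/4 → posterior Normal(-12/13, 88/455)
obs 11: x=2 → posterior Normal(-68/99, 8/45)
obs 12: x=-2 → posterior Normal(-84/107, 88/535)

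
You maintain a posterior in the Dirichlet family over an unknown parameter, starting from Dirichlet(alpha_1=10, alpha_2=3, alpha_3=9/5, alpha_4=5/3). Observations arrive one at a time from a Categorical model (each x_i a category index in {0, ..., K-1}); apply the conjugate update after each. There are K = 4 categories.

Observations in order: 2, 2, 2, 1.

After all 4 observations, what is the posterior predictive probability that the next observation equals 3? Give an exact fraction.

25/307

obs 1: x=2 → posterior Dirichlet(10, 3, 14/5, 5/3)
obs 2: x=2 → posterior Dirichlet(10, 3, 19/5, 5/3)
obs 3: x=2 → posterior Dirichlet(10, 3, 24/5, 5/3)
obs 4: x=1 → posterior Dirichlet(10, 4, 24/5, 5/3)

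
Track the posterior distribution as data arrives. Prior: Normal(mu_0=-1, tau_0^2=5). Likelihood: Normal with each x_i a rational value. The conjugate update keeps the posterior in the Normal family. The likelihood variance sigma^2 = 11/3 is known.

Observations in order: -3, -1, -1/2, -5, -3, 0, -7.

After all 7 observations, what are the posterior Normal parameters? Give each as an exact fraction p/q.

obs 1: x=-3 → posterior Normal(-28/13, 55/26)
obs 2: x=-1 → posterior Normal(-71/41, 55/41)
obs 3: x=-1/2 → posterior Normal(-157/112, 55/56)
obs 4: x=-5 → posterior Normal(-307/142, 55/71)
obs 5: x=-3 → posterior Normal(-397/172, 55/86)
obs 6: x=0 → posterior Normal(-397/202, 55/101)
obs 7: x=-7 → posterior Normal(-607/232, 55/116)

mu_0=-607/232, tau_0^2=55/116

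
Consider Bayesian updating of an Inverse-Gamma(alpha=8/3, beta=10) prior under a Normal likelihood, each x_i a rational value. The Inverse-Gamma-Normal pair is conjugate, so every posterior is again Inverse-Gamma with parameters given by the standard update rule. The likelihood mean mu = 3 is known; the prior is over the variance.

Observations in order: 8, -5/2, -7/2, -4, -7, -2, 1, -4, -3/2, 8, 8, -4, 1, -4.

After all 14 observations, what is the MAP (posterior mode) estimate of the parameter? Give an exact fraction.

6201/256

obs 1: x=8 → posterior Inverse-Gamma(19/6, 45/2)
obs 2: x=-5/2 → posterior Inverse-Gamma(11/3, 301/8)
obs 3: x=-7/2 → posterior Inverse-Gamma(25/6, 235/4)
obs 4: x=-4 → posterior Inverse-Gamma(14/3, 333/4)
obs 5: x=-7 → posterior Inverse-Gamma(31/6, 533/4)
obs 6: x=-2 → posterior Inverse-Gamma(17/3, 583/4)
obs 7: x=1 → posterior Inverse-Gamma(37/6, 591/4)
obs 8: x=-4 → posterior Inverse-Gamma(20/3, 689/4)
obs 9: x=-3/2 → posterior Inverse-Gamma(43/6, 1459/8)
obs 10: x=8 → posterior Inverse-Gamma(23/3, 1559/8)
obs 11: x=8 → posterior Inverse-Gamma(49/6, 1659/8)
obs 12: x=-4 → posterior Inverse-Gamma(26/3, 1855/8)
obs 13: x=1 → posterior Inverse-Gamma(55/6, 1871/8)
obs 14: x=-4 → posterior Inverse-Gamma(29/3, 2067/8)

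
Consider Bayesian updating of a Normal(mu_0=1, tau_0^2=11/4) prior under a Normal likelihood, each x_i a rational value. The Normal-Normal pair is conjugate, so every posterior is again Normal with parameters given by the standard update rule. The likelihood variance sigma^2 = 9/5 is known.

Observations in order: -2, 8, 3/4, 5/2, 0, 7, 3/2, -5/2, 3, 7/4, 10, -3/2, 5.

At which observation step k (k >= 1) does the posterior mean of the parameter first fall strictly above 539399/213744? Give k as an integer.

k = 6

obs 1: x=-2 → posterior Normal(-74/91, 99/91)
obs 2: x=8 → posterior Normal(183/73, 99/146)
obs 3: x=3/4 → posterior Normal(543/268, 33/67)
obs 4: x=5/2 → posterior Normal(2179/1024, 99/256)
obs 5: x=0 → posterior Normal(2179/1244, 99/311)
obs 6: x=7 → posterior Normal(3719/1464, 33/122)
obs 7: x=3/2 → posterior Normal(4049/1684, 99/421)
obs 8: x=-5/2 → posterior Normal(3499/1904, 99/476)
obs 9: x=3 → posterior Normal(4159/2124, 11/59)
obs 10: x=7/4 → posterior Normal(568/293, 99/586)
obs 11: x=10 → posterior Normal(1686/641, 99/641)
obs 12: x=-3/2 → posterior Normal(1069/464, 33/232)
obs 13: x=5 → posterior Normal(3757/1502, 99/751)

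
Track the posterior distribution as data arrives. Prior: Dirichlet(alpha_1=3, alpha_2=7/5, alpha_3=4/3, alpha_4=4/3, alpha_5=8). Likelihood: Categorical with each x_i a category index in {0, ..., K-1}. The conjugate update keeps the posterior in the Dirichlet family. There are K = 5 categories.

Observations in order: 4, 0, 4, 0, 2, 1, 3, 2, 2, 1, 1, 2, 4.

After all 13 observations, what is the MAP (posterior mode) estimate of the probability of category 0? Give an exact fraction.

obs 1: x=4 → posterior Dirichlet(3, 7/5, 4/3, 4/3, 9)
obs 2: x=0 → posterior Dirichlet(4, 7/5, 4/3, 4/3, 9)
obs 3: x=4 → posterior Dirichlet(4, 7/5, 4/3, 4/3, 10)
obs 4: x=0 → posterior Dirichlet(5, 7/5, 4/3, 4/3, 10)
obs 5: x=2 → posterior Dirichlet(5, 7/5, 7/3, 4/3, 10)
obs 6: x=1 → posterior Dirichlet(5, 12/5, 7/3, 4/3, 10)
obs 7: x=3 → posterior Dirichlet(5, 12/5, 7/3, 7/3, 10)
obs 8: x=2 → posterior Dirichlet(5, 12/5, 10/3, 7/3, 10)
obs 9: x=2 → posterior Dirichlet(5, 12/5, 13/3, 7/3, 10)
obs 10: x=1 → posterior Dirichlet(5, 17/5, 13/3, 7/3, 10)
obs 11: x=1 → posterior Dirichlet(5, 22/5, 13/3, 7/3, 10)
obs 12: x=2 → posterior Dirichlet(5, 22/5, 16/3, 7/3, 10)
obs 13: x=4 → posterior Dirichlet(5, 22/5, 16/3, 7/3, 11)

30/173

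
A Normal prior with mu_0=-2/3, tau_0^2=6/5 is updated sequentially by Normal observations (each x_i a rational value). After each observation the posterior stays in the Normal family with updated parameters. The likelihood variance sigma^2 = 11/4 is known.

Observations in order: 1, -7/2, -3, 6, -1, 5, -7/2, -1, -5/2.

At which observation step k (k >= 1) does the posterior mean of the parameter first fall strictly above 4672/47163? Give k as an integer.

obs 1: x=1 → posterior Normal(-38/237, 66/79)
obs 2: x=-7/2 → posterior Normal(-290/309, 66/103)
obs 3: x=-3 → posterior Normal(-506/381, 66/127)
obs 4: x=6 → posterior Normal(-74/453, 66/151)
obs 5: x=-1 → posterior Normal(-146/525, 66/175)
obs 6: x=5 → posterior Normal(214/597, 66/199)
obs 7: x=-7/2 → posterior Normal(-38/669, 66/223)
obs 8: x=-1 → posterior Normal(-110/741, 66/247)
obs 9: x=-5/2 → posterior Normal(-290/813, 66/271)

k = 6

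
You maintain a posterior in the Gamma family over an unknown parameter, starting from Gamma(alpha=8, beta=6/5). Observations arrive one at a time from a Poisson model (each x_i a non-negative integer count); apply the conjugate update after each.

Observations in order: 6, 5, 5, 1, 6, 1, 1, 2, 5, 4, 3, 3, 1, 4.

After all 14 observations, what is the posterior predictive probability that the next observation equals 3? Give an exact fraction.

101843170330434162558480457706788393695132523895577537534526490884805881775867727570501465784549049599262720000/492188083828464259642619240437945726977956569429523221310692359667343884422109547118921290830957809710528855841

obs 1: x=6 → posterior Gamma(14, 11/5)
obs 2: x=5 → posterior Gamma(19, 16/5)
obs 3: x=5 → posterior Gamma(24, 21/5)
obs 4: x=1 → posterior Gamma(25, 26/5)
obs 5: x=6 → posterior Gamma(31, 31/5)
obs 6: x=1 → posterior Gamma(32, 36/5)
obs 7: x=1 → posterior Gamma(33, 41/5)
obs 8: x=2 → posterior Gamma(35, 46/5)
obs 9: x=5 → posterior Gamma(40, 51/5)
obs 10: x=4 → posterior Gamma(44, 56/5)
obs 11: x=3 → posterior Gamma(47, 61/5)
obs 12: x=3 → posterior Gamma(50, 66/5)
obs 13: x=1 → posterior Gamma(51, 71/5)
obs 14: x=4 → posterior Gamma(55, 76/5)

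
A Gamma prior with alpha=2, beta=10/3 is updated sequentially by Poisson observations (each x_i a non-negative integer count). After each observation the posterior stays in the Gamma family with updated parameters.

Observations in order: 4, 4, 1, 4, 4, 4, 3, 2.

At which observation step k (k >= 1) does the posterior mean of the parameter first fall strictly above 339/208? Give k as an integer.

obs 1: x=4 → posterior Gamma(6, 13/3)
obs 2: x=4 → posterior Gamma(10, 16/3)
obs 3: x=1 → posterior Gamma(11, 19/3)
obs 4: x=4 → posterior Gamma(15, 22/3)
obs 5: x=4 → posterior Gamma(19, 25/3)
obs 6: x=4 → posterior Gamma(23, 28/3)
obs 7: x=3 → posterior Gamma(26, 31/3)
obs 8: x=2 → posterior Gamma(28, 34/3)

k = 2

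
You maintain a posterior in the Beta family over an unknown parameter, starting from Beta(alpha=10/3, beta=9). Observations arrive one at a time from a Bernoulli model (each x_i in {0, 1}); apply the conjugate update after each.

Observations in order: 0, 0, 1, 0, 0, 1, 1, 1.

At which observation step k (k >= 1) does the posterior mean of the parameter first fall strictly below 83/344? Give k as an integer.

k = 2

obs 1: x=0 → posterior Beta(10/3, 10)
obs 2: x=0 → posterior Beta(10/3, 11)
obs 3: x=1 → posterior Beta(13/3, 11)
obs 4: x=0 → posterior Beta(13/3, 12)
obs 5: x=0 → posterior Beta(13/3, 13)
obs 6: x=1 → posterior Beta(16/3, 13)
obs 7: x=1 → posterior Beta(19/3, 13)
obs 8: x=1 → posterior Beta(22/3, 13)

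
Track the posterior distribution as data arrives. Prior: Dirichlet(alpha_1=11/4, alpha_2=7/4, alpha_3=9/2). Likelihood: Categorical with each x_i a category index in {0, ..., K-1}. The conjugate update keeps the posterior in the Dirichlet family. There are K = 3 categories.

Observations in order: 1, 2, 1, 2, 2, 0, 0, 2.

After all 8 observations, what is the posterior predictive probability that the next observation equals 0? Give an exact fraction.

obs 1: x=1 → posterior Dirichlet(11/4, 11/4, 9/2)
obs 2: x=2 → posterior Dirichlet(11/4, 11/4, 11/2)
obs 3: x=1 → posterior Dirichlet(11/4, 15/4, 11/2)
obs 4: x=2 → posterior Dirichlet(11/4, 15/4, 13/2)
obs 5: x=2 → posterior Dirichlet(11/4, 15/4, 15/2)
obs 6: x=0 → posterior Dirichlet(15/4, 15/4, 15/2)
obs 7: x=0 → posterior Dirichlet(19/4, 15/4, 15/2)
obs 8: x=2 → posterior Dirichlet(19/4, 15/4, 17/2)

19/68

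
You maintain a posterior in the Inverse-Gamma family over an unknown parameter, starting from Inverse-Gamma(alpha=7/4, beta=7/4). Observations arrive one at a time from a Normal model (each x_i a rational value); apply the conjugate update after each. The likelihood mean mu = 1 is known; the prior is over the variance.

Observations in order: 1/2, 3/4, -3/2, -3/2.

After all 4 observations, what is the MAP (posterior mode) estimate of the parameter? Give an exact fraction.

261/152

obs 1: x=1/2 → posterior Inverse-Gamma(9/4, 15/8)
obs 2: x=3/4 → posterior Inverse-Gamma(11/4, 61/32)
obs 3: x=-3/2 → posterior Inverse-Gamma(13/4, 161/32)
obs 4: x=-3/2 → posterior Inverse-Gamma(15/4, 261/32)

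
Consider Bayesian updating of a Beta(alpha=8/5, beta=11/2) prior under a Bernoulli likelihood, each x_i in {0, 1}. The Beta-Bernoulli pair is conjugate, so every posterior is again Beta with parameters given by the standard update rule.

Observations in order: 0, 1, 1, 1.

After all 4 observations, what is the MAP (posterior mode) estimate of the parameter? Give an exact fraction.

obs 1: x=0 → posterior Beta(8/5, 13/2)
obs 2: x=1 → posterior Beta(13/5, 13/2)
obs 3: x=1 → posterior Beta(18/5, 13/2)
obs 4: x=1 → posterior Beta(23/5, 13/2)

36/91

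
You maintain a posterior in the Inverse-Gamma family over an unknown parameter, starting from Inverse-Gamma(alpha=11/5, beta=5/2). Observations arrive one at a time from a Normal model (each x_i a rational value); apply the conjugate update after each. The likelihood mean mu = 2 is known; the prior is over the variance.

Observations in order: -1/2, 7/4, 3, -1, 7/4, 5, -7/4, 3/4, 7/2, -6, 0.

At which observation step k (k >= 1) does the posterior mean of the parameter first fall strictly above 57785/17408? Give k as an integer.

obs 1: x=-1/2 → posterior Inverse-Gamma(27/10, 45/8)
obs 2: x=7/4 → posterior Inverse-Gamma(16/5, 181/32)
obs 3: x=3 → posterior Inverse-Gamma(37/10, 197/32)
obs 4: x=-1 → posterior Inverse-Gamma(21/5, 341/32)
obs 5: x=7/4 → posterior Inverse-Gamma(47/10, 171/16)
obs 6: x=5 → posterior Inverse-Gamma(26/5, 243/16)
obs 7: x=-7/4 → posterior Inverse-Gamma(57/10, 711/32)
obs 8: x=3/4 → posterior Inverse-Gamma(31/5, 23)
obs 9: x=7/2 → posterior Inverse-Gamma(67/10, 193/8)
obs 10: x=-6 → posterior Inverse-Gamma(36/5, 449/8)
obs 11: x=0 → posterior Inverse-Gamma(77/10, 465/8)

k = 4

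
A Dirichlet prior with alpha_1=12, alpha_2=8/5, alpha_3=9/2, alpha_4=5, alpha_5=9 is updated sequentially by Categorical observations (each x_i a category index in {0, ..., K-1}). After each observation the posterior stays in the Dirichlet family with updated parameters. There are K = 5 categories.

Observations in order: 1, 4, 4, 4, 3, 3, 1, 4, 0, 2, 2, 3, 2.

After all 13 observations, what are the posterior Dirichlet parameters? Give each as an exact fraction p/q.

alpha_1=13, alpha_2=18/5, alpha_3=15/2, alpha_4=8, alpha_5=13

obs 1: x=1 → posterior Dirichlet(12, 13/5, 9/2, 5, 9)
obs 2: x=4 → posterior Dirichlet(12, 13/5, 9/2, 5, 10)
obs 3: x=4 → posterior Dirichlet(12, 13/5, 9/2, 5, 11)
obs 4: x=4 → posterior Dirichlet(12, 13/5, 9/2, 5, 12)
obs 5: x=3 → posterior Dirichlet(12, 13/5, 9/2, 6, 12)
obs 6: x=3 → posterior Dirichlet(12, 13/5, 9/2, 7, 12)
obs 7: x=1 → posterior Dirichlet(12, 18/5, 9/2, 7, 12)
obs 8: x=4 → posterior Dirichlet(12, 18/5, 9/2, 7, 13)
obs 9: x=0 → posterior Dirichlet(13, 18/5, 9/2, 7, 13)
obs 10: x=2 → posterior Dirichlet(13, 18/5, 11/2, 7, 13)
obs 11: x=2 → posterior Dirichlet(13, 18/5, 13/2, 7, 13)
obs 12: x=3 → posterior Dirichlet(13, 18/5, 13/2, 8, 13)
obs 13: x=2 → posterior Dirichlet(13, 18/5, 15/2, 8, 13)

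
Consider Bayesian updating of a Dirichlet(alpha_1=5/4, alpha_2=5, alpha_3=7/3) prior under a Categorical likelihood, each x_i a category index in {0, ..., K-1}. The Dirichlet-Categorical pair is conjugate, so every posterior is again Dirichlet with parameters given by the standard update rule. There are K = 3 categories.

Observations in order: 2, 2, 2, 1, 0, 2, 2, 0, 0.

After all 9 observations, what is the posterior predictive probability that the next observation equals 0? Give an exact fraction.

51/211

obs 1: x=2 → posterior Dirichlet(5/4, 5, 10/3)
obs 2: x=2 → posterior Dirichlet(5/4, 5, 13/3)
obs 3: x=2 → posterior Dirichlet(5/4, 5, 16/3)
obs 4: x=1 → posterior Dirichlet(5/4, 6, 16/3)
obs 5: x=0 → posterior Dirichlet(9/4, 6, 16/3)
obs 6: x=2 → posterior Dirichlet(9/4, 6, 19/3)
obs 7: x=2 → posterior Dirichlet(9/4, 6, 22/3)
obs 8: x=0 → posterior Dirichlet(13/4, 6, 22/3)
obs 9: x=0 → posterior Dirichlet(17/4, 6, 22/3)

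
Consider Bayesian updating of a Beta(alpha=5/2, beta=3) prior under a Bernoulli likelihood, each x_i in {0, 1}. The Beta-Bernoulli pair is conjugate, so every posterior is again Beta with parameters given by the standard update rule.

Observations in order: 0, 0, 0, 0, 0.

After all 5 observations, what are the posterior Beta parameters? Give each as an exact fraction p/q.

alpha=5/2, beta=8

obs 1: x=0 → posterior Beta(5/2, 4)
obs 2: x=0 → posterior Beta(5/2, 5)
obs 3: x=0 → posterior Beta(5/2, 6)
obs 4: x=0 → posterior Beta(5/2, 7)
obs 5: x=0 → posterior Beta(5/2, 8)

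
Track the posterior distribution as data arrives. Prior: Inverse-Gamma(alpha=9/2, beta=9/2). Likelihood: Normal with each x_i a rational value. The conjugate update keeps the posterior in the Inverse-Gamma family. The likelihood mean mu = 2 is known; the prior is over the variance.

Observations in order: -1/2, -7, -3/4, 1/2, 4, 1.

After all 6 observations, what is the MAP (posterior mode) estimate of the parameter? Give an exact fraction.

obs 1: x=-1/2 → posterior Inverse-Gamma(5, 61/8)
obs 2: x=-7 → posterior Inverse-Gamma(11/2, 385/8)
obs 3: x=-3/4 → posterior Inverse-Gamma(6, 1661/32)
obs 4: x=1/2 → posterior Inverse-Gamma(13/2, 1697/32)
obs 5: x=4 → posterior Inverse-Gamma(7, 1761/32)
obs 6: x=1 → posterior Inverse-Gamma(15/2, 1777/32)

1777/272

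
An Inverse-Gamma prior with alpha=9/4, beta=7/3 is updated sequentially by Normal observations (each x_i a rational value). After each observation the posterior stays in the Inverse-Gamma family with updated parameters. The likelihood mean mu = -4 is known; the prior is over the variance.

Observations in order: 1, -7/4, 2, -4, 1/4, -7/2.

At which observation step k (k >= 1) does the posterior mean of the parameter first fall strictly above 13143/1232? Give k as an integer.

obs 1: x=1 → posterior Inverse-Gamma(11/4, 89/6)
obs 2: x=-7/4 → posterior Inverse-Gamma(13/4, 1667/96)
obs 3: x=2 → posterior Inverse-Gamma(15/4, 3395/96)
obs 4: x=-4 → posterior Inverse-Gamma(17/4, 3395/96)
obs 5: x=1/4 → posterior Inverse-Gamma(19/4, 2131/48)
obs 6: x=-7/2 → posterior Inverse-Gamma(21/4, 2137/48)

k = 3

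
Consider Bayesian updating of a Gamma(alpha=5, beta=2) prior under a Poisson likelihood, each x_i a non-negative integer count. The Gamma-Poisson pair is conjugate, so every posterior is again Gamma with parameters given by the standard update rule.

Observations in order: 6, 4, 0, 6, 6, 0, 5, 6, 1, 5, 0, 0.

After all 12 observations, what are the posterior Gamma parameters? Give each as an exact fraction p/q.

alpha=44, beta=14

obs 1: x=6 → posterior Gamma(11, 3)
obs 2: x=4 → posterior Gamma(15, 4)
obs 3: x=0 → posterior Gamma(15, 5)
obs 4: x=6 → posterior Gamma(21, 6)
obs 5: x=6 → posterior Gamma(27, 7)
obs 6: x=0 → posterior Gamma(27, 8)
obs 7: x=5 → posterior Gamma(32, 9)
obs 8: x=6 → posterior Gamma(38, 10)
obs 9: x=1 → posterior Gamma(39, 11)
obs 10: x=5 → posterior Gamma(44, 12)
obs 11: x=0 → posterior Gamma(44, 13)
obs 12: x=0 → posterior Gamma(44, 14)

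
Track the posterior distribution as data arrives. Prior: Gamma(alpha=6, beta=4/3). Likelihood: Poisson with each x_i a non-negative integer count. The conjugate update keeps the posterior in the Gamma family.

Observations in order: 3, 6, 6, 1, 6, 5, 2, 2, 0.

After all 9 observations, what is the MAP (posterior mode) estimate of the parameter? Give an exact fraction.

obs 1: x=3 → posterior Gamma(9, 7/3)
obs 2: x=6 → posterior Gamma(15, 10/3)
obs 3: x=6 → posterior Gamma(21, 13/3)
obs 4: x=1 → posterior Gamma(22, 16/3)
obs 5: x=6 → posterior Gamma(28, 19/3)
obs 6: x=5 → posterior Gamma(33, 22/3)
obs 7: x=2 → posterior Gamma(35, 25/3)
obs 8: x=2 → posterior Gamma(37, 28/3)
obs 9: x=0 → posterior Gamma(37, 31/3)

108/31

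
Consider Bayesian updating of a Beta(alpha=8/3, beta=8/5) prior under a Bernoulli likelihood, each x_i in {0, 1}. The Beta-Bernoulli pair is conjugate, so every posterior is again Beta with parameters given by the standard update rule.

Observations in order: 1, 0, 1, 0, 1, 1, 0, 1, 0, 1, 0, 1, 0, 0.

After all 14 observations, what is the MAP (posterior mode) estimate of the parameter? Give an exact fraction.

obs 1: x=1 → posterior Beta(11/3, 8/5)
obs 2: x=0 → posterior Beta(11/3, 13/5)
obs 3: x=1 → posterior Beta(14/3, 13/5)
obs 4: x=0 → posterior Beta(14/3, 18/5)
obs 5: x=1 → posterior Beta(17/3, 18/5)
obs 6: x=1 → posterior Beta(20/3, 18/5)
obs 7: x=0 → posterior Beta(20/3, 23/5)
obs 8: x=1 → posterior Beta(23/3, 23/5)
obs 9: x=0 → posterior Beta(23/3, 28/5)
obs 10: x=1 → posterior Beta(26/3, 28/5)
obs 11: x=0 → posterior Beta(26/3, 33/5)
obs 12: x=1 → posterior Beta(29/3, 33/5)
obs 13: x=0 → posterior Beta(29/3, 38/5)
obs 14: x=0 → posterior Beta(29/3, 43/5)

65/122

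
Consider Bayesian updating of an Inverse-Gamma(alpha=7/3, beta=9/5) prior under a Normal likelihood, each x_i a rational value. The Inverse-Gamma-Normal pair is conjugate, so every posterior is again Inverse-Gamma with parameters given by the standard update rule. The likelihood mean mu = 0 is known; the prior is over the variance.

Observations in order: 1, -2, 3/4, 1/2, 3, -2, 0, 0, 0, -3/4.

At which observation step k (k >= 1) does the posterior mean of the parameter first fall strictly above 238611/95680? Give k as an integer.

k = 6

obs 1: x=1 → posterior Inverse-Gamma(17/6, 23/10)
obs 2: x=-2 → posterior Inverse-Gamma(10/3, 43/10)
obs 3: x=3/4 → posterior Inverse-Gamma(23/6, 733/160)
obs 4: x=1/2 → posterior Inverse-Gamma(13/3, 753/160)
obs 5: x=3 → posterior Inverse-Gamma(29/6, 1473/160)
obs 6: x=-2 → posterior Inverse-Gamma(16/3, 1793/160)
obs 7: x=0 → posterior Inverse-Gamma(35/6, 1793/160)
obs 8: x=0 → posterior Inverse-Gamma(19/3, 1793/160)
obs 9: x=0 → posterior Inverse-Gamma(41/6, 1793/160)
obs 10: x=-3/4 → posterior Inverse-Gamma(22/3, 919/80)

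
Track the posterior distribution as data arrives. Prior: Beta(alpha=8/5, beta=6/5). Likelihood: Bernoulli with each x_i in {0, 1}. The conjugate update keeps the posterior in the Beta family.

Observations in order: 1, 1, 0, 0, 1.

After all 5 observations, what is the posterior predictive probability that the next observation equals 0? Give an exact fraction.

obs 1: x=1 → posterior Beta(13/5, 6/5)
obs 2: x=1 → posterior Beta(18/5, 6/5)
obs 3: x=0 → posterior Beta(18/5, 11/5)
obs 4: x=0 → posterior Beta(18/5, 16/5)
obs 5: x=1 → posterior Beta(23/5, 16/5)

16/39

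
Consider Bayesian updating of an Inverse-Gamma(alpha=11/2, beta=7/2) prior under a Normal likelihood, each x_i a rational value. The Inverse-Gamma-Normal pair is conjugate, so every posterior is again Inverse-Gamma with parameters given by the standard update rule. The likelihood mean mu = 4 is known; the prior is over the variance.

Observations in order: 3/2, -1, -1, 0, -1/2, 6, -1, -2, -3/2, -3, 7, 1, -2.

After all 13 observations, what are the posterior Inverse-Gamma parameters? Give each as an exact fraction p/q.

obs 1: x=3/2 → posterior Inverse-Gamma(6, 53/8)
obs 2: x=-1 → posterior Inverse-Gamma(13/2, 153/8)
obs 3: x=-1 → posterior Inverse-Gamma(7, 253/8)
obs 4: x=0 → posterior Inverse-Gamma(15/2, 317/8)
obs 5: x=-1/2 → posterior Inverse-Gamma(8, 199/4)
obs 6: x=6 → posterior Inverse-Gamma(17/2, 207/4)
obs 7: x=-1 → posterior Inverse-Gamma(9, 257/4)
obs 8: x=-2 → posterior Inverse-Gamma(19/2, 329/4)
obs 9: x=-3/2 → posterior Inverse-Gamma(10, 779/8)
obs 10: x=-3 → posterior Inverse-Gamma(21/2, 975/8)
obs 11: x=7 → posterior Inverse-Gamma(11, 1011/8)
obs 12: x=1 → posterior Inverse-Gamma(23/2, 1047/8)
obs 13: x=-2 → posterior Inverse-Gamma(12, 1191/8)

alpha=12, beta=1191/8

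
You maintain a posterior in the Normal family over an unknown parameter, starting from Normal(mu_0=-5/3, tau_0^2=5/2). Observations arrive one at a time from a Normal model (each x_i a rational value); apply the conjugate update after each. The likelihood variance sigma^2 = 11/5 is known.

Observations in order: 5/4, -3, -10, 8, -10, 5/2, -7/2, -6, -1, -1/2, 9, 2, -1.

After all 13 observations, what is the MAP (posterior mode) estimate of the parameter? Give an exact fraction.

-4115/4164

obs 1: x=5/4 → posterior Normal(-65/564, 55/47)
obs 2: x=-3 → posterior Normal(-965/864, 55/72)
obs 3: x=-10 → posterior Normal(-3965/1164, 55/97)
obs 4: x=8 → posterior Normal(-1565/1464, 55/122)
obs 5: x=-10 → posterior Normal(-4565/1764, 55/147)
obs 6: x=5/2 → posterior Normal(-3815/2064, 55/172)
obs 7: x=-7/2 → posterior Normal(-4865/2364, 55/197)
obs 8: x=-6 → posterior Normal(-6665/2664, 55/222)
obs 9: x=-1 → posterior Normal(-6965/2964, 55/247)
obs 10: x=-1/2 → posterior Normal(-7115/3264, 55/272)
obs 11: x=9 → posterior Normal(-4415/3564, 5/27)
obs 12: x=2 → posterior Normal(-545/552, 55/322)
obs 13: x=-1 → posterior Normal(-4115/4164, 55/347)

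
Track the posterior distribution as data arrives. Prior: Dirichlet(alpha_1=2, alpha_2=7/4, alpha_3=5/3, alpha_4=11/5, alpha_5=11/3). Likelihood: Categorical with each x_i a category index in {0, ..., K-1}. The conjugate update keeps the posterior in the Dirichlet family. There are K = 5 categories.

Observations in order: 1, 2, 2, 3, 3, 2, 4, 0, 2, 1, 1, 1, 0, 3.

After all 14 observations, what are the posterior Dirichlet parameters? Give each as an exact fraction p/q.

alpha_1=4, alpha_2=23/4, alpha_3=17/3, alpha_4=26/5, alpha_5=14/3

obs 1: x=1 → posterior Dirichlet(2, 11/4, 5/3, 11/5, 11/3)
obs 2: x=2 → posterior Dirichlet(2, 11/4, 8/3, 11/5, 11/3)
obs 3: x=2 → posterior Dirichlet(2, 11/4, 11/3, 11/5, 11/3)
obs 4: x=3 → posterior Dirichlet(2, 11/4, 11/3, 16/5, 11/3)
obs 5: x=3 → posterior Dirichlet(2, 11/4, 11/3, 21/5, 11/3)
obs 6: x=2 → posterior Dirichlet(2, 11/4, 14/3, 21/5, 11/3)
obs 7: x=4 → posterior Dirichlet(2, 11/4, 14/3, 21/5, 14/3)
obs 8: x=0 → posterior Dirichlet(3, 11/4, 14/3, 21/5, 14/3)
obs 9: x=2 → posterior Dirichlet(3, 11/4, 17/3, 21/5, 14/3)
obs 10: x=1 → posterior Dirichlet(3, 15/4, 17/3, 21/5, 14/3)
obs 11: x=1 → posterior Dirichlet(3, 19/4, 17/3, 21/5, 14/3)
obs 12: x=1 → posterior Dirichlet(3, 23/4, 17/3, 21/5, 14/3)
obs 13: x=0 → posterior Dirichlet(4, 23/4, 17/3, 21/5, 14/3)
obs 14: x=3 → posterior Dirichlet(4, 23/4, 17/3, 26/5, 14/3)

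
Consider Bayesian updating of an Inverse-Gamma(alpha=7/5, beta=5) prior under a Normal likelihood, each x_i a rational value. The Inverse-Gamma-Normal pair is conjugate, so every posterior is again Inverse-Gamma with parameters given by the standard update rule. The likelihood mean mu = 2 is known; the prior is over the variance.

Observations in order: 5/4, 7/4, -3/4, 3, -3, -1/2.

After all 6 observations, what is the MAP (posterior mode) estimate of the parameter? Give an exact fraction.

1345/288

obs 1: x=5/4 → posterior Inverse-Gamma(19/10, 169/32)
obs 2: x=7/4 → posterior Inverse-Gamma(12/5, 85/16)
obs 3: x=-3/4 → posterior Inverse-Gamma(29/10, 291/32)
obs 4: x=3 → posterior Inverse-Gamma(17/5, 307/32)
obs 5: x=-3 → posterior Inverse-Gamma(39/10, 707/32)
obs 6: x=-1/2 → posterior Inverse-Gamma(22/5, 807/32)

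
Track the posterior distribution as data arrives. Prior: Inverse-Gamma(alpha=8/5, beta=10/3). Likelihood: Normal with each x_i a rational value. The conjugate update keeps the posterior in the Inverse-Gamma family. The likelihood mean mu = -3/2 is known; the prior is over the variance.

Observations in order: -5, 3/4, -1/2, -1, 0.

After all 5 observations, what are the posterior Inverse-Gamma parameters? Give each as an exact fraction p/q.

alpha=41/10, beta=1319/96

obs 1: x=-5 → posterior Inverse-Gamma(21/10, 227/24)
obs 2: x=3/4 → posterior Inverse-Gamma(13/5, 1151/96)
obs 3: x=-1/2 → posterior Inverse-Gamma(31/10, 1199/96)
obs 4: x=-1 → posterior Inverse-Gamma(18/5, 1211/96)
obs 5: x=0 → posterior Inverse-Gamma(41/10, 1319/96)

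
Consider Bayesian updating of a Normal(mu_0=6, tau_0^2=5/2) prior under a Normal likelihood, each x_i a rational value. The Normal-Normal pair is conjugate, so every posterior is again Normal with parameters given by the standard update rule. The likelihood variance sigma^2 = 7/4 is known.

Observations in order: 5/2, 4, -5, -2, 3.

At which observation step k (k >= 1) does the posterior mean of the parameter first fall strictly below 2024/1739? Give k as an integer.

k = 4

obs 1: x=5/2 → posterior Normal(67/17, 35/34)
obs 2: x=4 → posterior Normal(107/27, 35/54)
obs 3: x=-5 → posterior Normal(57/37, 35/74)
obs 4: x=-2 → posterior Normal(37/47, 35/94)
obs 5: x=3 → posterior Normal(67/57, 35/114)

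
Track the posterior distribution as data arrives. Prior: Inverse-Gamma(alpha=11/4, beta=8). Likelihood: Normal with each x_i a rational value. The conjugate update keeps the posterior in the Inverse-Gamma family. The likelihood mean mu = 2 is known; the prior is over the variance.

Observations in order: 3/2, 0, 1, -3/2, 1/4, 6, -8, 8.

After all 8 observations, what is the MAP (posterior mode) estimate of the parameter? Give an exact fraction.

obs 1: x=3/2 → posterior Inverse-Gamma(13/4, 65/8)
obs 2: x=0 → posterior Inverse-Gamma(15/4, 81/8)
obs 3: x=1 → posterior Inverse-Gamma(17/4, 85/8)
obs 4: x=-3/2 → posterior Inverse-Gamma(19/4, 67/4)
obs 5: x=1/4 → posterior Inverse-Gamma(21/4, 585/32)
obs 6: x=6 → posterior Inverse-Gamma(23/4, 841/32)
obs 7: x=-8 → posterior Inverse-Gamma(25/4, 2441/32)
obs 8: x=8 → posterior Inverse-Gamma(27/4, 3017/32)

3017/248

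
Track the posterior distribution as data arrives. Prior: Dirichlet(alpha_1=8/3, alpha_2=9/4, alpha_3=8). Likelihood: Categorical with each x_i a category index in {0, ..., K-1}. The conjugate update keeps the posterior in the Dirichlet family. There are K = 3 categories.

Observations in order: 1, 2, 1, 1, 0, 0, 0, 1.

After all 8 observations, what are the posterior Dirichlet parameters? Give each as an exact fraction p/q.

obs 1: x=1 → posterior Dirichlet(8/3, 13/4, 8)
obs 2: x=2 → posterior Dirichlet(8/3, 13/4, 9)
obs 3: x=1 → posterior Dirichlet(8/3, 17/4, 9)
obs 4: x=1 → posterior Dirichlet(8/3, 21/4, 9)
obs 5: x=0 → posterior Dirichlet(11/3, 21/4, 9)
obs 6: x=0 → posterior Dirichlet(14/3, 21/4, 9)
obs 7: x=0 → posterior Dirichlet(17/3, 21/4, 9)
obs 8: x=1 → posterior Dirichlet(17/3, 25/4, 9)

alpha_1=17/3, alpha_2=25/4, alpha_3=9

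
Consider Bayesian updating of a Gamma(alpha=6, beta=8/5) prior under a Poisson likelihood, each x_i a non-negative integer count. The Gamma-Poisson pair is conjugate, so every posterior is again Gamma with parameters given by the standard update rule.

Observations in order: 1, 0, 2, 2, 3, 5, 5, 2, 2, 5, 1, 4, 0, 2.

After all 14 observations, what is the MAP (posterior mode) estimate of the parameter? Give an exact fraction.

5/2

obs 1: x=1 → posterior Gamma(7, 13/5)
obs 2: x=0 → posterior Gamma(7, 18/5)
obs 3: x=2 → posterior Gamma(9, 23/5)
obs 4: x=2 → posterior Gamma(11, 28/5)
obs 5: x=3 → posterior Gamma(14, 33/5)
obs 6: x=5 → posterior Gamma(19, 38/5)
obs 7: x=5 → posterior Gamma(24, 43/5)
obs 8: x=2 → posterior Gamma(26, 48/5)
obs 9: x=2 → posterior Gamma(28, 53/5)
obs 10: x=5 → posterior Gamma(33, 58/5)
obs 11: x=1 → posterior Gamma(34, 63/5)
obs 12: x=4 → posterior Gamma(38, 68/5)
obs 13: x=0 → posterior Gamma(38, 73/5)
obs 14: x=2 → posterior Gamma(40, 78/5)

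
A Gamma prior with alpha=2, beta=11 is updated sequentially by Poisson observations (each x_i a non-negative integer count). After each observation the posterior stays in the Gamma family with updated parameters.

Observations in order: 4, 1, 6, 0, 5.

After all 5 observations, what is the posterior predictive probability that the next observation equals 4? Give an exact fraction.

obs 1: x=4 → posterior Gamma(6, 12)
obs 2: x=1 → posterior Gamma(7, 13)
obs 3: x=6 → posterior Gamma(13, 14)
obs 4: x=0 → posterior Gamma(13, 15)
obs 5: x=5 → posterior Gamma(18, 16)

28263363399974826603970560/1174562876521148458974062689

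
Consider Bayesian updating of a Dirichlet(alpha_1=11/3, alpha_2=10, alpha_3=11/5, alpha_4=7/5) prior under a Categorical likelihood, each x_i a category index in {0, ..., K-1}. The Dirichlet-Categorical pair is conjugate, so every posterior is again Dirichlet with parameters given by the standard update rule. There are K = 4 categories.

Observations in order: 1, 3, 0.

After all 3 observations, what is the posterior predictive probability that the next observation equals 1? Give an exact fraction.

obs 1: x=1 → posterior Dirichlet(11/3, 11, 11/5, 7/5)
obs 2: x=3 → posterior Dirichlet(11/3, 11, 11/5, 12/5)
obs 3: x=0 → posterior Dirichlet(14/3, 11, 11/5, 12/5)

165/304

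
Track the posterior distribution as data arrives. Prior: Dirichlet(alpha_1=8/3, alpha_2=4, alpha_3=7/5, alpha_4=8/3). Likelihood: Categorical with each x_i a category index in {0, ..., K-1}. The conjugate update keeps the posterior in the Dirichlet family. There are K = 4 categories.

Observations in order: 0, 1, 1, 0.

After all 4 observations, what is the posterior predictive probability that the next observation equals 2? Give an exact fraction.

21/221

obs 1: x=0 → posterior Dirichlet(11/3, 4, 7/5, 8/3)
obs 2: x=1 → posterior Dirichlet(11/3, 5, 7/5, 8/3)
obs 3: x=1 → posterior Dirichlet(11/3, 6, 7/5, 8/3)
obs 4: x=0 → posterior Dirichlet(14/3, 6, 7/5, 8/3)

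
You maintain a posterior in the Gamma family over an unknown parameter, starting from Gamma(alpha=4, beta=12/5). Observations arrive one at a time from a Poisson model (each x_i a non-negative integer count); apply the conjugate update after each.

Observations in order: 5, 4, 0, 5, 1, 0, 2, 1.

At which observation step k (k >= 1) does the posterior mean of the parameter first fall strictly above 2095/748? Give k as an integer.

k = 2

obs 1: x=5 → posterior Gamma(9, 17/5)
obs 2: x=4 → posterior Gamma(13, 22/5)
obs 3: x=0 → posterior Gamma(13, 27/5)
obs 4: x=5 → posterior Gamma(18, 32/5)
obs 5: x=1 → posterior Gamma(19, 37/5)
obs 6: x=0 → posterior Gamma(19, 42/5)
obs 7: x=2 → posterior Gamma(21, 47/5)
obs 8: x=1 → posterior Gamma(22, 52/5)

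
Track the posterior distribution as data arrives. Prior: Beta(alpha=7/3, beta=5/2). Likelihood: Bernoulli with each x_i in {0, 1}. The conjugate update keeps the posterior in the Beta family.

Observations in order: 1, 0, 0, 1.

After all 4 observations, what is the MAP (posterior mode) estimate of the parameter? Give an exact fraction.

20/41

obs 1: x=1 → posterior Beta(10/3, 5/2)
obs 2: x=0 → posterior Beta(10/3, 7/2)
obs 3: x=0 → posterior Beta(10/3, 9/2)
obs 4: x=1 → posterior Beta(13/3, 9/2)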